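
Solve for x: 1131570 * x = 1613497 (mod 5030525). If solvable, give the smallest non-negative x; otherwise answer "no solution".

gcd(1131570, 5030525):
5030525 = 4×1131570 + 504245
1131570 = 2×504245 + 123080
504245 = 4×123080 + 11925
123080 = 10×11925 + 3830
11925 = 3×3830 + 435
3830 = 8×435 + 350
435 = 1×350 + 85
350 = 4×85 + 10
85 = 8×10 + 5
10 = 2×5 + 0
gcd = 5, but 5 ∤ 1613497, so the congruence has no solution.

no solution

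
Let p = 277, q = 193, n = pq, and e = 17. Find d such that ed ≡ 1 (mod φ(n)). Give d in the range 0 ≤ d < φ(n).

φ(n) = (p−1)(q−1) = 276·192 = 52992.
Need d with 17·d ≡ 1 (mod 52992). Apply the extended Euclidean algorithm:
52992 = 3117*17 + 3
17 = 5*3 + 2
3 = 1*2 + 1
2 = 2*1 + 0
Back-substitute:
1 = 3 − 2
1 = −17 + 6·3
1 = 6·52992 − 18703·17
So 17·(-18703) ≡ 1 (mod 52992), hence d ≡ -18703 ≡ 34289 (mod 52992).

34289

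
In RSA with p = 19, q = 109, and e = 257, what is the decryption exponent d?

1649

φ(n) = (p−1)(q−1) = 18·108 = 1944.
Need d with 257·d ≡ 1 (mod 1944). Apply the extended Euclidean algorithm:
1944 = 7·257 + 145
257 = 1·145 + 112
145 = 1·112 + 33
112 = 3·33 + 13
33 = 2·13 + 7
13 = 1·7 + 6
7 = 1·6 + 1
6 = 6·1 + 0
Back-substitute:
1 = 7 − 6
1 = −13 + 2·7
1 = 2·33 − 5·13
1 = −5·112 + 17·33
1 = 17·145 − 22·112
1 = −22·257 + 39·145
1 = 39·1944 − 295·257
So 257·(-295) ≡ 1 (mod 1944), hence d ≡ -295 ≡ 1649 (mod 1944).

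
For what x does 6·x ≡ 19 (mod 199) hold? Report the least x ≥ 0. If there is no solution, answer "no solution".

First find gcd(6, 199):
199 = 33·6 + 1
6 = 6·1 + 0
gcd = 1, so a unique solution mod 199 exists.
Back-substitute for the Bézout coefficients:
1 = 199 − 33·6
So 6·(-33) ≡ 1 (mod 199), giving 6⁻¹ ≡ 166.
x ≡ 6⁻¹·19 ≡ 166·19 ≡ 169 (mod 199).

169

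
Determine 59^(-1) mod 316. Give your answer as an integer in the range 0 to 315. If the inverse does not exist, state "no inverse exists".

gcd(316, 59) by repeated division:
316 = 5×59 + 21
59 = 2×21 + 17
21 = 1×17 + 4
17 = 4×4 + 1
4 = 4×1 + 0
The gcd is 1. Working backward:
1 = 17 − 4·4
1 = −4·21 + 5·17
1 = 5·59 − 14·21
1 = −14·316 + 75·59
So 59·75 ≡ 1 (mod 316).

75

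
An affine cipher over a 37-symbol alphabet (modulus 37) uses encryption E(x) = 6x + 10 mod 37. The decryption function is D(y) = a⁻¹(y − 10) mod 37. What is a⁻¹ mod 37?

31

gcd(37, 6) by repeated division:
37 = 6*6 + 1
6 = 6*1 + 0
gcd = 1, so the inverse exists. Back-substitute:
1 = 37 − 6·6
Hence 6⁻¹ ≡ -6 ≡ 31 (mod 37).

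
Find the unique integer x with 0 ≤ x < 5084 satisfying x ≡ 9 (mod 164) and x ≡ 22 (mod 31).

4765

Write x = 9 + 164·k. Then 164·k ≡ 22 − 9 ≡ 13 (mod 31).
Need 164⁻¹ mod 31. Extended Euclid on (31, 9):
31 = 3·9 + 4
9 = 2·4 + 1
4 = 4·1 + 0
Back-substitute:
1 = 9 − 2·4
1 = −2·31 + 7·9
164⁻¹ ≡ 7 (mod 31), so k ≡ 7·13 ≡ 29 (mod 31).
x = 9 + 164·29 = 4765.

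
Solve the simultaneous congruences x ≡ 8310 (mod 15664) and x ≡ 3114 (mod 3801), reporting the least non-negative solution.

Write x = 8310 + 15664·k. Then 15664·k ≡ 3114 − 8310 ≡ 2406 (mod 3801).
Need 15664⁻¹ mod 3801. Extended Euclid on (3801, 460):
3801 = 8*460 + 121
460 = 3*121 + 97
121 = 1*97 + 24
97 = 4*24 + 1
24 = 24*1 + 0
Back-substitute:
1 = 97 − 4·24
1 = −4·121 + 5·97
1 = 5·460 − 19·121
1 = −19·3801 + 157·460
15664⁻¹ ≡ 157 (mod 3801), so k ≡ 157·2406 ≡ 1443 (mod 3801).
x = 8310 + 15664·1443 = 22611462.

22611462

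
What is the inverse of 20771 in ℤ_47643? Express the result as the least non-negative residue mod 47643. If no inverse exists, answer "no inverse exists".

32798

gcd(47643, 20771) by repeated division:
47643 = 2·20771 + 6101
20771 = 3·6101 + 2468
6101 = 2·2468 + 1165
2468 = 2·1165 + 138
1165 = 8·138 + 61
138 = 2·61 + 16
61 = 3·16 + 13
16 = 1·13 + 3
13 = 4·3 + 1
3 = 3·1 + 0
gcd = 1, so the inverse exists. Back-substitute:
1 = 13 − 4·3
1 = −4·16 + 5·13
1 = 5·61 − 19·16
1 = −19·138 + 43·61
1 = 43·1165 − 363·138
1 = −363·2468 + 769·1165
1 = 769·6101 − 1901·2468
1 = −1901·20771 + 6472·6101
1 = 6472·47643 − 14845·20771
Thus 20771·(-14845) ≡ 1 (mod 47643); reducing, -14845 mod 47643 = 32798.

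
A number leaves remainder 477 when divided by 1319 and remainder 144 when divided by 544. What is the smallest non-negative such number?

Write x = 477 + 1319·k. Then 1319·k ≡ 144 − 477 ≡ 211 (mod 544).
Need 1319⁻¹ mod 544. Extended Euclid on (544, 231):
544 = 2*231 + 82
231 = 2*82 + 67
82 = 1*67 + 15
67 = 4*15 + 7
15 = 2*7 + 1
7 = 7*1 + 0
Back-substitute:
1 = 15 − 2·7
1 = −2·67 + 9·15
1 = 9·82 − 11·67
1 = −11·231 + 31·82
1 = 31·544 − 73·231
1319⁻¹ ≡ 471 (mod 544), so k ≡ 471·211 ≡ 373 (mod 544).
x = 477 + 1319·373 = 492464.

492464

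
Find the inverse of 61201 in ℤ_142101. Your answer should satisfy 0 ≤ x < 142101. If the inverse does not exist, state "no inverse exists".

135955

Run Euclid on (142101, 61201):
142101 = 2·61201 + 19699
61201 = 3·19699 + 2104
19699 = 9·2104 + 763
2104 = 2·763 + 578
763 = 1·578 + 185
578 = 3·185 + 23
185 = 8·23 + 1
23 = 23·1 + 0
Since gcd(61201, 142101) = 1, back-substitute to write 1 as a combination:
1 = 185 − 8·23
1 = −8·578 + 25·185
1 = 25·763 − 33·578
1 = −33·2104 + 91·763
1 = 91·19699 − 852·2104
1 = −852·61201 + 2647·19699
1 = 2647·142101 − 6146·61201
So 61201·(-6146) ≡ 1 (mod 142101), and -6146 ≡ 135955 (mod 142101).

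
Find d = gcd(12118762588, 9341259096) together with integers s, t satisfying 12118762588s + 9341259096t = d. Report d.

4

Repeated division:
12118762588 = 1×9341259096 + 2777503492
9341259096 = 3×2777503492 + 1008748620
2777503492 = 2×1008748620 + 760006252
1008748620 = 1×760006252 + 248742368
760006252 = 3×248742368 + 13779148
248742368 = 18×13779148 + 717704
13779148 = 19×717704 + 142772
717704 = 5×142772 + 3844
142772 = 37×3844 + 544
3844 = 7×544 + 36
544 = 15×36 + 4
36 = 9×4 + 0
gcd(12118762588, 9341259096) = 4.
Working backward:
4 = 544 − 15·36
4 = −15·3844 + 106·544
4 = 106·142772 − 3937·3844
4 = −3937·717704 + 19791·142772
4 = 19791·13779148 − 379966·717704
4 = −379966·248742368 + 6859179·13779148
4 = 6859179·760006252 − 20957503·248742368
4 = −20957503·1008748620 + 27816682·760006252
4 = 27816682·2777503492 − 76590867·1008748620
4 = −76590867·9341259096 + 257589283·2777503492
4 = 257589283·12118762588 − 334180150·9341259096
So 4 = (257589283)·12118762588 + (-334180150)·9341259096.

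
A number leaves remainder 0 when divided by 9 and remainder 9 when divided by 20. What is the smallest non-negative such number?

9

Write x = 0 + 9·k. Then 9·k ≡ 9 − 0 ≡ 9 (mod 20).
Need 9⁻¹ mod 20. Extended Euclid on (20, 9):
20 = 2*9 + 2
9 = 4*2 + 1
2 = 2*1 + 0
Back-substitute:
1 = 9 − 4·2
1 = −4·20 + 9·9
9⁻¹ ≡ 9 (mod 20), so k ≡ 9·9 ≡ 1 (mod 20).
x = 0 + 9·1 = 9.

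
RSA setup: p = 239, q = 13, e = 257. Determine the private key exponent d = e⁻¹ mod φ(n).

689

φ(n) = (p−1)(q−1) = 238·12 = 2856.
Need d with 257·d ≡ 1 (mod 2856). Apply the extended Euclidean algorithm:
2856 = 11·257 + 29
257 = 8·29 + 25
29 = 1·25 + 4
25 = 6·4 + 1
4 = 4·1 + 0
Back-substitute:
1 = 25 − 6·4
1 = −6·29 + 7·25
1 = 7·257 − 62·29
1 = −62·2856 + 689·257
So 257·689 ≡ 1 (mod 2856), hence d = 689.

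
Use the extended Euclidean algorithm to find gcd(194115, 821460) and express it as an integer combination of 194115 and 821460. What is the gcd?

Euclidean algorithm:
821460 = 4·194115 + 45000
194115 = 4·45000 + 14115
45000 = 3·14115 + 2655
14115 = 5·2655 + 840
2655 = 3·840 + 135
840 = 6·135 + 30
135 = 4·30 + 15
30 = 2·15 + 0
gcd(194115, 821460) = 15.
Express as a combination:
15 = 135 − 4·30
15 = −4·840 + 25·135
15 = 25·2655 − 79·840
15 = −79·14115 + 420·2655
15 = 420·45000 − 1339·14115
15 = −1339·194115 + 5776·45000
15 = 5776·821460 − 24443·194115
So 15 = (5776)·821460 + (-24443)·194115.

15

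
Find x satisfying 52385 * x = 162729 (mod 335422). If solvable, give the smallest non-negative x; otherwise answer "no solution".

128851

First find gcd(52385, 335422):
335422 = 6*52385 + 21112
52385 = 2*21112 + 10161
21112 = 2*10161 + 790
10161 = 12*790 + 681
790 = 1*681 + 109
681 = 6*109 + 27
109 = 4*27 + 1
27 = 27*1 + 0
gcd = 1, so a unique solution mod 335422 exists.
Back-substitute for the Bézout coefficients:
1 = 109 − 4·27
1 = −4·681 + 25·109
1 = 25·790 − 29·681
1 = −29·10161 + 373·790
1 = 373·21112 − 775·10161
1 = −775·52385 + 1923·21112
1 = 1923·335422 − 12313·52385
So 52385·(-12313) ≡ 1 (mod 335422), giving 52385⁻¹ ≡ 323109.
x ≡ 52385⁻¹·162729 ≡ 323109·162729 ≡ 128851 (mod 335422).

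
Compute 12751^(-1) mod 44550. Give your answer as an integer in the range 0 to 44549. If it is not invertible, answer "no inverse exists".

gcd(44550, 12751) by repeated division:
44550 = 3×12751 + 6297
12751 = 2×6297 + 157
6297 = 40×157 + 17
157 = 9×17 + 4
17 = 4×4 + 1
4 = 4×1 + 0
Since gcd(12751, 44550) = 1, back-substitute to write 1 as a combination:
1 = 17 − 4·4
1 = −4·157 + 37·17
1 = 37·6297 − 1484·157
1 = −1484·12751 + 3005·6297
1 = 3005·44550 − 10499·12751
Thus 12751·(-10499) ≡ 1 (mod 44550); reducing, -10499 mod 44550 = 34051.

34051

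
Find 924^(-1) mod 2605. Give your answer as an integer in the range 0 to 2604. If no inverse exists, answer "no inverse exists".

Run Euclid on (2605, 924):
2605 = 2·924 + 757
924 = 1·757 + 167
757 = 4·167 + 89
167 = 1·89 + 78
89 = 1·78 + 11
78 = 7·11 + 1
11 = 11·1 + 0
The gcd is 1. Working backward:
1 = 78 − 7·11
1 = −7·89 + 8·78
1 = 8·167 − 15·89
1 = −15·757 + 68·167
1 = 68·924 − 83·757
1 = −83·2605 + 234·924
So 924·234 ≡ 1 (mod 2605).

234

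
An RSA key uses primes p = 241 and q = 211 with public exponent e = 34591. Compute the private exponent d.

φ(n) = (p−1)(q−1) = 240·210 = 50400.
Need d with 34591·d ≡ 1 (mod 50400). Apply the extended Euclidean algorithm:
50400 = 1*34591 + 15809
34591 = 2*15809 + 2973
15809 = 5*2973 + 944
2973 = 3*944 + 141
944 = 6*141 + 98
141 = 1*98 + 43
98 = 2*43 + 12
43 = 3*12 + 7
12 = 1*7 + 5
7 = 1*5 + 2
5 = 2*2 + 1
2 = 2*1 + 0
Back-substitute:
1 = 5 − 2·2
1 = −2·7 + 3·5
1 = 3·12 − 5·7
1 = −5·43 + 18·12
1 = 18·98 − 41·43
1 = −41·141 + 59·98
1 = 59·944 − 395·141
1 = −395·2973 + 1244·944
1 = 1244·15809 − 6615·2973
1 = −6615·34591 + 14474·15809
1 = 14474·50400 − 21089·34591
So 34591·(-21089) ≡ 1 (mod 50400), hence d ≡ -21089 ≡ 29311 (mod 50400).

29311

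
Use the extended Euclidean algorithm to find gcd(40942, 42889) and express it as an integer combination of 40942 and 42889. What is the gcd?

Euclidean algorithm:
42889 = 1·40942 + 1947
40942 = 21·1947 + 55
1947 = 35·55 + 22
55 = 2·22 + 11
22 = 2·11 + 0
gcd(40942, 42889) = 11.
Express as a combination:
11 = 55 − 2·22
11 = −2·1947 + 71·55
11 = 71·40942 − 1493·1947
11 = −1493·42889 + 1564·40942
So 11 = (-1493)·42889 + (1564)·40942.

11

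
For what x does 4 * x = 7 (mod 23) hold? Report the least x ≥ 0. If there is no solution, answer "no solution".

First find gcd(4, 23):
23 = 5·4 + 3
4 = 1·3 + 1
3 = 3·1 + 0
gcd = 1, so a unique solution mod 23 exists.
Back-substitute for the Bézout coefficients:
1 = 4 − 3
1 = −23 + 6·4
So 4·(6) ≡ 1 (mod 23), giving 4⁻¹ ≡ 6.
x ≡ 4⁻¹·7 ≡ 6·7 ≡ 19 (mod 23).

19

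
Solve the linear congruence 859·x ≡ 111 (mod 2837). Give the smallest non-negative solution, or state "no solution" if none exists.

First find gcd(859, 2837):
2837 = 3×859 + 260
859 = 3×260 + 79
260 = 3×79 + 23
79 = 3×23 + 10
23 = 2×10 + 3
10 = 3×3 + 1
3 = 3×1 + 0
gcd = 1, so a unique solution mod 2837 exists.
Back-substitute for the Bézout coefficients:
1 = 10 − 3·3
1 = −3·23 + 7·10
1 = 7·79 − 24·23
1 = −24·260 + 79·79
1 = 79·859 − 261·260
1 = −261·2837 + 862·859
So 859·(862) ≡ 1 (mod 2837), giving 859⁻¹ ≡ 862.
x ≡ 859⁻¹·111 ≡ 862·111 ≡ 2061 (mod 2837).

2061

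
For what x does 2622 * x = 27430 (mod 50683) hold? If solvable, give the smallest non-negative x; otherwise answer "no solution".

11995

First find gcd(2622, 50683):
50683 = 19×2622 + 865
2622 = 3×865 + 27
865 = 32×27 + 1
27 = 27×1 + 0
gcd = 1, so a unique solution mod 50683 exists.
Back-substitute for the Bézout coefficients:
1 = 865 − 32·27
1 = −32·2622 + 97·865
1 = 97·50683 − 1875·2622
So 2622·(-1875) ≡ 1 (mod 50683), giving 2622⁻¹ ≡ 48808.
x ≡ 2622⁻¹·27430 ≡ 48808·27430 ≡ 11995 (mod 50683).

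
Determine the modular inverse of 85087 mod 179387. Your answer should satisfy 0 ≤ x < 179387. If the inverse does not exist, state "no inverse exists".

174675

Run Euclid on (179387, 85087):
179387 = 2*85087 + 9213
85087 = 9*9213 + 2170
9213 = 4*2170 + 533
2170 = 4*533 + 38
533 = 14*38 + 1
38 = 38*1 + 0
gcd = 1, so the inverse exists. Back-substitute:
1 = 533 − 14·38
1 = −14·2170 + 57·533
1 = 57·9213 − 242·2170
1 = −242·85087 + 2235·9213
1 = 2235·179387 − 4712·85087
Thus 85087·(-4712) ≡ 1 (mod 179387); reducing, -4712 mod 179387 = 174675.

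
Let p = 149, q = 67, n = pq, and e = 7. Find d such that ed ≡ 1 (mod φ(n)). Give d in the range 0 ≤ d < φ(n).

φ(n) = (p−1)(q−1) = 148·66 = 9768.
Need d with 7·d ≡ 1 (mod 9768). Apply the extended Euclidean algorithm:
9768 = 1395·7 + 3
7 = 2·3 + 1
3 = 3·1 + 0
Back-substitute:
1 = 7 − 2·3
1 = −2·9768 + 2791·7
So 7·2791 ≡ 1 (mod 9768), hence d = 2791.

2791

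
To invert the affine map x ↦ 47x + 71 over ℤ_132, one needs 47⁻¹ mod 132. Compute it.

gcd(132, 47) by repeated division:
132 = 2·47 + 38
47 = 1·38 + 9
38 = 4·9 + 2
9 = 4·2 + 1
2 = 2·1 + 0
gcd = 1, so the inverse exists. Back-substitute:
1 = 9 − 4·2
1 = −4·38 + 17·9
1 = 17·47 − 21·38
1 = −21·132 + 59·47
So 47·59 ≡ 1 (mod 132).

59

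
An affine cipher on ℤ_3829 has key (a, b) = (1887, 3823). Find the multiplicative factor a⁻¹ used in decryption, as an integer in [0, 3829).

905

Run Euclid on (3829, 1887):
3829 = 2*1887 + 55
1887 = 34*55 + 17
55 = 3*17 + 4
17 = 4*4 + 1
4 = 4*1 + 0
Since gcd(1887, 3829) = 1, back-substitute to write 1 as a combination:
1 = 17 − 4·4
1 = −4·55 + 13·17
1 = 13·1887 − 446·55
1 = −446·3829 + 905·1887
So 1887·905 ≡ 1 (mod 3829).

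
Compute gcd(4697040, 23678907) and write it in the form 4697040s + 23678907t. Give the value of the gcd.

3

Repeated division:
23678907 = 5·4697040 + 193707
4697040 = 24·193707 + 48072
193707 = 4·48072 + 1419
48072 = 33·1419 + 1245
1419 = 1·1245 + 174
1245 = 7·174 + 27
174 = 6·27 + 12
27 = 2·12 + 3
12 = 4·3 + 0
gcd(4697040, 23678907) = 3.
Express as a combination:
3 = 27 − 2·12
3 = −2·174 + 13·27
3 = 13·1245 − 93·174
3 = −93·1419 + 106·1245
3 = 106·48072 − 3591·1419
3 = −3591·193707 + 14470·48072
3 = 14470·4697040 − 350871·193707
3 = −350871·23678907 + 1768825·4697040
So 3 = (-350871)·23678907 + (1768825)·4697040.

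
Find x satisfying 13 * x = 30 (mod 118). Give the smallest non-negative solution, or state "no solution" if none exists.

First find gcd(13, 118):
118 = 9×13 + 1
13 = 13×1 + 0
gcd = 1, so a unique solution mod 118 exists.
Back-substitute for the Bézout coefficients:
1 = 118 − 9·13
So 13·(-9) ≡ 1 (mod 118), giving 13⁻¹ ≡ 109.
x ≡ 13⁻¹·30 ≡ 109·30 ≡ 84 (mod 118).

84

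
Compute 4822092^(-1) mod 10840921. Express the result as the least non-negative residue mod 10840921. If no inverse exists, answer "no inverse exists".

1248384

Extended Euclidean algorithm:
10840921 = 2·4822092 + 1196737
4822092 = 4·1196737 + 35144
1196737 = 34·35144 + 1841
35144 = 19·1841 + 165
1841 = 11·165 + 26
165 = 6·26 + 9
26 = 2·9 + 8
9 = 1·8 + 1
8 = 8·1 + 0
gcd = 1, so the inverse exists. Back-substitute:
1 = 9 − 8
1 = −26 + 3·9
1 = 3·165 − 19·26
1 = −19·1841 + 212·165
1 = 212·35144 − 4047·1841
1 = −4047·1196737 + 137810·35144
1 = 137810·4822092 − 555287·1196737
1 = −555287·10840921 + 1248384·4822092
So 4822092·1248384 ≡ 1 (mod 10840921).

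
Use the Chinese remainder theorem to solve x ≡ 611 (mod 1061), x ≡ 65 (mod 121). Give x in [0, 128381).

Write x = 611 + 1061·k. Then 1061·k ≡ 65 − 611 ≡ 59 (mod 121).
Need 1061⁻¹ mod 121. Extended Euclid on (121, 93):
121 = 1*93 + 28
93 = 3*28 + 9
28 = 3*9 + 1
9 = 9*1 + 0
Back-substitute:
1 = 28 − 3·9
1 = −3·93 + 10·28
1 = 10·121 − 13·93
1061⁻¹ ≡ 108 (mod 121), so k ≡ 108·59 ≡ 80 (mod 121).
x = 611 + 1061·80 = 85491.

85491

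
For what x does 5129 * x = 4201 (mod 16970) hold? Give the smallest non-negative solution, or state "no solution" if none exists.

11409

First find gcd(5129, 16970):
16970 = 3*5129 + 1583
5129 = 3*1583 + 380
1583 = 4*380 + 63
380 = 6*63 + 2
63 = 31*2 + 1
2 = 2*1 + 0
gcd = 1, so a unique solution mod 16970 exists.
Back-substitute for the Bézout coefficients:
1 = 63 − 31·2
1 = −31·380 + 187·63
1 = 187·1583 − 779·380
1 = −779·5129 + 2524·1583
1 = 2524·16970 − 8351·5129
So 5129·(-8351) ≡ 1 (mod 16970), giving 5129⁻¹ ≡ 8619.
x ≡ 5129⁻¹·4201 ≡ 8619·4201 ≡ 11409 (mod 16970).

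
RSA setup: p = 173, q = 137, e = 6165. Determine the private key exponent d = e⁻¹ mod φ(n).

15773

φ(n) = (p−1)(q−1) = 172·136 = 23392.
Need d with 6165·d ≡ 1 (mod 23392). Apply the extended Euclidean algorithm:
23392 = 3×6165 + 4897
6165 = 1×4897 + 1268
4897 = 3×1268 + 1093
1268 = 1×1093 + 175
1093 = 6×175 + 43
175 = 4×43 + 3
43 = 14×3 + 1
3 = 3×1 + 0
Back-substitute:
1 = 43 − 14·3
1 = −14·175 + 57·43
1 = 57·1093 − 356·175
1 = −356·1268 + 413·1093
1 = 413·4897 − 1595·1268
1 = −1595·6165 + 2008·4897
1 = 2008·23392 − 7619·6165
So 6165·(-7619) ≡ 1 (mod 23392), hence d ≡ -7619 ≡ 15773 (mod 23392).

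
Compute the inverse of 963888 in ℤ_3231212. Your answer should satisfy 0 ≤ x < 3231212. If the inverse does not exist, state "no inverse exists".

no inverse exists

Compute gcd(963888, 3231212):
3231212 = 3*963888 + 339548
963888 = 2*339548 + 284792
339548 = 1*284792 + 54756
284792 = 5*54756 + 11012
54756 = 4*11012 + 10708
11012 = 1*10708 + 304
10708 = 35*304 + 68
304 = 4*68 + 32
68 = 2*32 + 4
32 = 8*4 + 0
The gcd is 4, not 1, hence no inverse exists.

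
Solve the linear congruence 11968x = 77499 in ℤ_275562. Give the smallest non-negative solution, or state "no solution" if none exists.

no solution

gcd(11968, 275562):
275562 = 23*11968 + 298
11968 = 40*298 + 48
298 = 6*48 + 10
48 = 4*10 + 8
10 = 1*8 + 2
8 = 4*2 + 0
gcd = 2, but 2 ∤ 77499, so the congruence has no solution.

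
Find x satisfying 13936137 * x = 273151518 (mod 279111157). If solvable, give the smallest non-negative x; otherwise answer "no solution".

87668561

First find gcd(13936137, 279111157):
279111157 = 20·13936137 + 388417
13936137 = 35·388417 + 341542
388417 = 1·341542 + 46875
341542 = 7·46875 + 13417
46875 = 3·13417 + 6624
13417 = 2·6624 + 169
6624 = 39·169 + 33
169 = 5·33 + 4
33 = 8·4 + 1
4 = 4·1 + 0
gcd = 1, so a unique solution mod 279111157 exists.
Back-substitute for the Bézout coefficients:
1 = 33 − 8·4
1 = −8·169 + 41·33
1 = 41·6624 − 1607·169
1 = −1607·13417 + 3255·6624
1 = 3255·46875 − 11372·13417
1 = −11372·341542 + 82859·46875
1 = 82859·388417 − 94231·341542
1 = −94231·13936137 + 3380944·388417
1 = 3380944·279111157 − 67713111·13936137
So 13936137·(-67713111) ≡ 1 (mod 279111157), giving 13936137⁻¹ ≡ 211398046.
x ≡ 13936137⁻¹·273151518 ≡ 211398046·273151518 ≡ 87668561 (mod 279111157).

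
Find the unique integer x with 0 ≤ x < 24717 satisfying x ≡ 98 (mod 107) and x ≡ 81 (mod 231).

312

Write x = 98 + 107·k. Then 107·k ≡ 81 − 98 ≡ 214 (mod 231).
Need 107⁻¹ mod 231. Extended Euclid on (231, 107):
231 = 2·107 + 17
107 = 6·17 + 5
17 = 3·5 + 2
5 = 2·2 + 1
2 = 2·1 + 0
Back-substitute:
1 = 5 − 2·2
1 = −2·17 + 7·5
1 = 7·107 − 44·17
1 = −44·231 + 95·107
107⁻¹ ≡ 95 (mod 231), so k ≡ 95·214 ≡ 2 (mod 231).
x = 98 + 107·2 = 312.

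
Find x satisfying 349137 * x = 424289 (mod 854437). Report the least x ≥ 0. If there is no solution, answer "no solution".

60361

First find gcd(349137, 854437):
854437 = 2*349137 + 156163
349137 = 2*156163 + 36811
156163 = 4*36811 + 8919
36811 = 4*8919 + 1135
8919 = 7*1135 + 974
1135 = 1*974 + 161
974 = 6*161 + 8
161 = 20*8 + 1
8 = 8*1 + 0
gcd = 1, so a unique solution mod 854437 exists.
Back-substitute for the Bézout coefficients:
1 = 161 − 20·8
1 = −20·974 + 121·161
1 = 121·1135 − 141·974
1 = −141·8919 + 1108·1135
1 = 1108·36811 − 4573·8919
1 = −4573·156163 + 19400·36811
1 = 19400·349137 − 43373·156163
1 = −43373·854437 + 106146·349137
So 349137·(106146) ≡ 1 (mod 854437), giving 349137⁻¹ ≡ 106146.
x ≡ 349137⁻¹·424289 ≡ 106146·424289 ≡ 60361 (mod 854437).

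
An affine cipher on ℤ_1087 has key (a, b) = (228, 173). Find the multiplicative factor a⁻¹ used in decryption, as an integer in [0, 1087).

882

Apply the Euclidean algorithm to 1087 and 228:
1087 = 4·228 + 175
228 = 1·175 + 53
175 = 3·53 + 16
53 = 3·16 + 5
16 = 3·5 + 1
5 = 5·1 + 0
The gcd is 1. Working backward:
1 = 16 − 3·5
1 = −3·53 + 10·16
1 = 10·175 − 33·53
1 = −33·228 + 43·175
1 = 43·1087 − 205·228
Thus 228·(-205) ≡ 1 (mod 1087); reducing, -205 mod 1087 = 882.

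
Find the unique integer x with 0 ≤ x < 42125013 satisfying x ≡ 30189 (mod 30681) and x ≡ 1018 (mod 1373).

Write x = 30189 + 30681·k. Then 30681·k ≡ 1018 − 30189 ≡ 1035 (mod 1373).
Need 30681⁻¹ mod 1373. Extended Euclid on (1373, 475):
1373 = 2*475 + 423
475 = 1*423 + 52
423 = 8*52 + 7
52 = 7*7 + 3
7 = 2*3 + 1
3 = 3*1 + 0
Back-substitute:
1 = 7 − 2·3
1 = −2·52 + 15·7
1 = 15·423 − 122·52
1 = −122·475 + 137·423
1 = 137·1373 − 396·475
30681⁻¹ ≡ 977 (mod 1373), so k ≡ 977·1035 ≡ 667 (mod 1373).
x = 30189 + 30681·667 = 20494416.

20494416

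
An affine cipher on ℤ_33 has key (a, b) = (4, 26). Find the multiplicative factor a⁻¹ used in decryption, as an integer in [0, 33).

Apply the Euclidean algorithm to 33 and 4:
33 = 8*4 + 1
4 = 4*1 + 0
The gcd is 1. Working backward:
1 = 33 − 8·4
So 4·(-8) ≡ 1 (mod 33), and -8 ≡ 25 (mod 33).

25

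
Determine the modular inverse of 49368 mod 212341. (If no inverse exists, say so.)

Run Euclid on (212341, 49368):
212341 = 4*49368 + 14869
49368 = 3*14869 + 4761
14869 = 3*4761 + 586
4761 = 8*586 + 73
586 = 8*73 + 2
73 = 36*2 + 1
2 = 2*1 + 0
The gcd is 1. Working backward:
1 = 73 − 36·2
1 = −36·586 + 289·73
1 = 289·4761 − 2348·586
1 = −2348·14869 + 7333·4761
1 = 7333·49368 − 24347·14869
1 = −24347·212341 + 104721·49368
So 49368·104721 ≡ 1 (mod 212341).

104721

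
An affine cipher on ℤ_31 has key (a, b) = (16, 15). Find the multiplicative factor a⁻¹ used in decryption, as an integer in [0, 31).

Apply the Euclidean algorithm to 31 and 16:
31 = 1×16 + 15
16 = 1×15 + 1
15 = 15×1 + 0
Since gcd(16, 31) = 1, back-substitute to write 1 as a combination:
1 = 16 − 15
1 = −31 + 2·16
So 16·2 ≡ 1 (mod 31).

2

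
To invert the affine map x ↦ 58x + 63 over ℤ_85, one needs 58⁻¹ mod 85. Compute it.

gcd(85, 58) by repeated division:
85 = 1·58 + 27
58 = 2·27 + 4
27 = 6·4 + 3
4 = 1·3 + 1
3 = 3·1 + 0
Since gcd(58, 85) = 1, back-substitute to write 1 as a combination:
1 = 4 − 3
1 = −27 + 7·4
1 = 7·58 − 15·27
1 = −15·85 + 22·58
So 58·22 ≡ 1 (mod 85).

22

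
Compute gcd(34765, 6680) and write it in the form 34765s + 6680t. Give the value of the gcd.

5

Euclidean algorithm:
34765 = 5·6680 + 1365
6680 = 4·1365 + 1220
1365 = 1·1220 + 145
1220 = 8·145 + 60
145 = 2·60 + 25
60 = 2·25 + 10
25 = 2·10 + 5
10 = 2·5 + 0
gcd(34765, 6680) = 5.
Back-substituting:
5 = 25 − 2·10
5 = −2·60 + 5·25
5 = 5·145 − 12·60
5 = −12·1220 + 101·145
5 = 101·1365 − 113·1220
5 = −113·6680 + 553·1365
5 = 553·34765 − 2878·6680
So 5 = (553)·34765 + (-2878)·6680.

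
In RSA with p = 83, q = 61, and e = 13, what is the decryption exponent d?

φ(n) = (p−1)(q−1) = 82·60 = 4920.
Need d with 13·d ≡ 1 (mod 4920). Apply the extended Euclidean algorithm:
4920 = 378·13 + 6
13 = 2·6 + 1
6 = 6·1 + 0
Back-substitute:
1 = 13 − 2·6
1 = −2·4920 + 757·13
So 13·757 ≡ 1 (mod 4920), hence d = 757.

757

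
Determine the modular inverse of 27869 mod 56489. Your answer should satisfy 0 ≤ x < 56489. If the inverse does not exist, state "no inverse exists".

43401

Apply the Euclidean algorithm to 56489 and 27869:
56489 = 2·27869 + 751
27869 = 37·751 + 82
751 = 9·82 + 13
82 = 6·13 + 4
13 = 3·4 + 1
4 = 4·1 + 0
The gcd is 1. Working backward:
1 = 13 − 3·4
1 = −3·82 + 19·13
1 = 19·751 − 174·82
1 = −174·27869 + 6457·751
1 = 6457·56489 − 13088·27869
So 27869·(-13088) ≡ 1 (mod 56489), and -13088 ≡ 43401 (mod 56489).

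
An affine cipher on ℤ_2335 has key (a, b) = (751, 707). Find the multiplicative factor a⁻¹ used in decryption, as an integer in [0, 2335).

541

Run Euclid on (2335, 751):
2335 = 3·751 + 82
751 = 9·82 + 13
82 = 6·13 + 4
13 = 3·4 + 1
4 = 4·1 + 0
Since gcd(751, 2335) = 1, back-substitute to write 1 as a combination:
1 = 13 − 3·4
1 = −3·82 + 19·13
1 = 19·751 − 174·82
1 = −174·2335 + 541·751
So 751·541 ≡ 1 (mod 2335).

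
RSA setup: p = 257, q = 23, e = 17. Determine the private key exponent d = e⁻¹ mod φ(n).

φ(n) = (p−1)(q−1) = 256·22 = 5632.
Need d with 17·d ≡ 1 (mod 5632). Apply the extended Euclidean algorithm:
5632 = 331·17 + 5
17 = 3·5 + 2
5 = 2·2 + 1
2 = 2·1 + 0
Back-substitute:
1 = 5 − 2·2
1 = −2·17 + 7·5
1 = 7·5632 − 2319·17
So 17·(-2319) ≡ 1 (mod 5632), hence d ≡ -2319 ≡ 3313 (mod 5632).

3313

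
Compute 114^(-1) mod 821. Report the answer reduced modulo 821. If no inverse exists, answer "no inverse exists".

Apply the Euclidean algorithm to 821 and 114:
821 = 7*114 + 23
114 = 4*23 + 22
23 = 1*22 + 1
22 = 22*1 + 0
The gcd is 1. Working backward:
1 = 23 − 22
1 = −114 + 5·23
1 = 5·821 − 36·114
Thus 114·(-36) ≡ 1 (mod 821); reducing, -36 mod 821 = 785.

785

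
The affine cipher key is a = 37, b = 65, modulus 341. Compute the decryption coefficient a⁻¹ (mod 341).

212

Run Euclid on (341, 37):
341 = 9·37 + 8
37 = 4·8 + 5
8 = 1·5 + 3
5 = 1·3 + 2
3 = 1·2 + 1
2 = 2·1 + 0
Since gcd(37, 341) = 1, back-substitute to write 1 as a combination:
1 = 3 − 2
1 = −5 + 2·3
1 = 2·8 − 3·5
1 = −3·37 + 14·8
1 = 14·341 − 129·37
Hence 37⁻¹ ≡ -129 ≡ 212 (mod 341).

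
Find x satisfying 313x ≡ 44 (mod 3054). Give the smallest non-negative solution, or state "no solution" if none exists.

First find gcd(313, 3054):
3054 = 9·313 + 237
313 = 1·237 + 76
237 = 3·76 + 9
76 = 8·9 + 4
9 = 2·4 + 1
4 = 4·1 + 0
gcd = 1, so a unique solution mod 3054 exists.
Back-substitute for the Bézout coefficients:
1 = 9 − 2·4
1 = −2·76 + 17·9
1 = 17·237 − 53·76
1 = −53·313 + 70·237
1 = 70·3054 − 683·313
So 313·(-683) ≡ 1 (mod 3054), giving 313⁻¹ ≡ 2371.
x ≡ 313⁻¹·44 ≡ 2371·44 ≡ 488 (mod 3054).

488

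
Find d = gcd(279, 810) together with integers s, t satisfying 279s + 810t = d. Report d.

9

Repeated division:
810 = 2·279 + 252
279 = 1·252 + 27
252 = 9·27 + 9
27 = 3·9 + 0
gcd(279, 810) = 9.
Working backward:
9 = 252 − 9·27
9 = −9·279 + 10·252
9 = 10·810 − 29·279
So 9 = (10)·810 + (-29)·279.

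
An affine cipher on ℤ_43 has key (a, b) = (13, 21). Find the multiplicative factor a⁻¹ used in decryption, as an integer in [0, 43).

10

Apply the Euclidean algorithm to 43 and 13:
43 = 3·13 + 4
13 = 3·4 + 1
4 = 4·1 + 0
Since gcd(13, 43) = 1, back-substitute to write 1 as a combination:
1 = 13 − 3·4
1 = −3·43 + 10·13
So 13·10 ≡ 1 (mod 43).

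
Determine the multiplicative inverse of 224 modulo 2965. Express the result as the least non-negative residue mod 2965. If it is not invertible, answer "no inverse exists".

gcd(2965, 224) by repeated division:
2965 = 13×224 + 53
224 = 4×53 + 12
53 = 4×12 + 5
12 = 2×5 + 2
5 = 2×2 + 1
2 = 2×1 + 0
Since gcd(224, 2965) = 1, back-substitute to write 1 as a combination:
1 = 5 − 2·2
1 = −2·12 + 5·5
1 = 5·53 − 22·12
1 = −22·224 + 93·53
1 = 93·2965 − 1231·224
Hence 224⁻¹ ≡ -1231 ≡ 1734 (mod 2965).

1734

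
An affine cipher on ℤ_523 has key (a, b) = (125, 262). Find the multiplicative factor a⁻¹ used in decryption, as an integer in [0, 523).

Run Euclid on (523, 125):
523 = 4×125 + 23
125 = 5×23 + 10
23 = 2×10 + 3
10 = 3×3 + 1
3 = 3×1 + 0
The gcd is 1. Working backward:
1 = 10 − 3·3
1 = −3·23 + 7·10
1 = 7·125 − 38·23
1 = −38·523 + 159·125
So 125·159 ≡ 1 (mod 523).

159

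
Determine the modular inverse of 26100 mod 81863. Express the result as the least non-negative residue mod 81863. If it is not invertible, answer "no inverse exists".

19989

gcd(81863, 26100) by repeated division:
81863 = 3·26100 + 3563
26100 = 7·3563 + 1159
3563 = 3·1159 + 86
1159 = 13·86 + 41
86 = 2·41 + 4
41 = 10·4 + 1
4 = 4·1 + 0
gcd = 1, so the inverse exists. Back-substitute:
1 = 41 − 10·4
1 = −10·86 + 21·41
1 = 21·1159 − 283·86
1 = −283·3563 + 870·1159
1 = 870·26100 − 6373·3563
1 = −6373·81863 + 19989·26100
So 26100·19989 ≡ 1 (mod 81863).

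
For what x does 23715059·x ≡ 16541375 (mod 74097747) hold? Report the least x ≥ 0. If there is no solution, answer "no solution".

37147735

First find gcd(23715059, 74097747):
74097747 = 3*23715059 + 2952570
23715059 = 8*2952570 + 94499
2952570 = 31*94499 + 23101
94499 = 4*23101 + 2095
23101 = 11*2095 + 56
2095 = 37*56 + 23
56 = 2*23 + 10
23 = 2*10 + 3
10 = 3*3 + 1
3 = 3*1 + 0
gcd = 1, so a unique solution mod 74097747 exists.
Back-substitute for the Bézout coefficients:
1 = 10 − 3·3
1 = −3·23 + 7·10
1 = 7·56 − 17·23
1 = −17·2095 + 636·56
1 = 636·23101 − 7013·2095
1 = −7013·94499 + 28688·23101
1 = 28688·2952570 − 896341·94499
1 = −896341·23715059 + 7199416·2952570
1 = 7199416·74097747 − 22494589·23715059
So 23715059·(-22494589) ≡ 1 (mod 74097747), giving 23715059⁻¹ ≡ 51603158.
x ≡ 23715059⁻¹·16541375 ≡ 51603158·16541375 ≡ 37147735 (mod 74097747).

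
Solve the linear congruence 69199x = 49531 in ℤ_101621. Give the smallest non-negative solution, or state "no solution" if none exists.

gcd(69199, 101621):
101621 = 1·69199 + 32422
69199 = 2·32422 + 4355
32422 = 7·4355 + 1937
4355 = 2·1937 + 481
1937 = 4·481 + 13
481 = 37·13 + 0
gcd = 13, but 13 ∤ 49531, so the congruence has no solution.

no solution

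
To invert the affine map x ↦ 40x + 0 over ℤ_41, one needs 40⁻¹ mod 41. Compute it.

40

Apply the Euclidean algorithm to 41 and 40:
41 = 1·40 + 1
40 = 40·1 + 0
Since gcd(40, 41) = 1, back-substitute to write 1 as a combination:
1 = 41 − 40
Thus 40·(-1) ≡ 1 (mod 41); reducing, -1 mod 41 = 40.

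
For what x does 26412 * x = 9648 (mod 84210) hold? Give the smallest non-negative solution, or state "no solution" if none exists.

First find gcd(26412, 84210):
84210 = 3·26412 + 4974
26412 = 5·4974 + 1542
4974 = 3·1542 + 348
1542 = 4·348 + 150
348 = 2·150 + 48
150 = 3·48 + 6
48 = 8·6 + 0
gcd = 6 and 6 | 9648, so solutions exist. Divide through by 6: 4402x ≡ 1608 (mod 14035).
Now find 4402⁻¹ mod 14035:
14035 = 3·4402 + 829
4402 = 5·829 + 257
829 = 3·257 + 58
257 = 4·58 + 25
58 = 2·25 + 8
25 = 3·8 + 1
8 = 8·1 + 0
Back-substitute:
1 = 25 − 3·8
1 = −3·58 + 7·25
1 = 7·257 − 31·58
1 = −31·829 + 100·257
1 = 100·4402 − 531·829
1 = −531·14035 + 1693·4402
So 4402⁻¹ ≡ 1693 (mod 14035).
Then x ≡ 1693·1608 ≡ 13589 (mod 14035); the smallest non-negative solution is x = 13589.

13589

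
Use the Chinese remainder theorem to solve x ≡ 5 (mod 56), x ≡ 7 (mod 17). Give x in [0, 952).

Write x = 5 + 56·k. Then 56·k ≡ 7 − 5 ≡ 2 (mod 17).
Need 56⁻¹ mod 17. Extended Euclid on (17, 5):
17 = 3·5 + 2
5 = 2·2 + 1
2 = 2·1 + 0
Back-substitute:
1 = 5 − 2·2
1 = −2·17 + 7·5
56⁻¹ ≡ 7 (mod 17), so k ≡ 7·2 ≡ 14 (mod 17).
x = 5 + 56·14 = 789.

789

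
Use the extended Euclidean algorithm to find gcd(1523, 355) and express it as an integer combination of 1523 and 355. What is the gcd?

1

Repeated division:
1523 = 4*355 + 103
355 = 3*103 + 46
103 = 2*46 + 11
46 = 4*11 + 2
11 = 5*2 + 1
2 = 2*1 + 0
gcd(1523, 355) = 1.
Working backward:
1 = 11 − 5·2
1 = −5·46 + 21·11
1 = 21·103 − 47·46
1 = −47·355 + 162·103
1 = 162·1523 − 695·355
So 1 = (162)·1523 + (-695)·355.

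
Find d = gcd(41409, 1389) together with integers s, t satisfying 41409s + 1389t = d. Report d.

Repeated division:
41409 = 29×1389 + 1128
1389 = 1×1128 + 261
1128 = 4×261 + 84
261 = 3×84 + 9
84 = 9×9 + 3
9 = 3×3 + 0
gcd(41409, 1389) = 3.
Working backward:
3 = 84 − 9·9
3 = −9·261 + 28·84
3 = 28·1128 − 121·261
3 = −121·1389 + 149·1128
3 = 149·41409 − 4442·1389
So 3 = (149)·41409 + (-4442)·1389.

3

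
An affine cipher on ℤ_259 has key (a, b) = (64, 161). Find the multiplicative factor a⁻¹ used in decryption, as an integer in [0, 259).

85

Run Euclid on (259, 64):
259 = 4×64 + 3
64 = 21×3 + 1
3 = 3×1 + 0
gcd = 1, so the inverse exists. Back-substitute:
1 = 64 − 21·3
1 = −21·259 + 85·64
So 64·85 ≡ 1 (mod 259).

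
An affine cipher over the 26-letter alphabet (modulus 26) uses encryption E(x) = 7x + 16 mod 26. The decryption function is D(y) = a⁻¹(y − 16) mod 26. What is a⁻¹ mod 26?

15

gcd(26, 7) by repeated division:
26 = 3·7 + 5
7 = 1·5 + 2
5 = 2·2 + 1
2 = 2·1 + 0
Since gcd(7, 26) = 1, back-substitute to write 1 as a combination:
1 = 5 − 2·2
1 = −2·7 + 3·5
1 = 3·26 − 11·7
Hence 7⁻¹ ≡ -11 ≡ 15 (mod 26).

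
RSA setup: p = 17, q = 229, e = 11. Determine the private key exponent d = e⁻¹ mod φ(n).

995

φ(n) = (p−1)(q−1) = 16·228 = 3648.
Need d with 11·d ≡ 1 (mod 3648). Apply the extended Euclidean algorithm:
3648 = 331*11 + 7
11 = 1*7 + 4
7 = 1*4 + 3
4 = 1*3 + 1
3 = 3*1 + 0
Back-substitute:
1 = 4 − 3
1 = −7 + 2·4
1 = 2·11 − 3·7
1 = −3·3648 + 995·11
So 11·995 ≡ 1 (mod 3648), hence d = 995.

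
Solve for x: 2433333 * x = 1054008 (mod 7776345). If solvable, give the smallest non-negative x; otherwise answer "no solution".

928461

First find gcd(2433333, 7776345):
7776345 = 3×2433333 + 476346
2433333 = 5×476346 + 51603
476346 = 9×51603 + 11919
51603 = 4×11919 + 3927
11919 = 3×3927 + 138
3927 = 28×138 + 63
138 = 2×63 + 12
63 = 5×12 + 3
12 = 4×3 + 0
gcd = 3 and 3 | 1054008, so solutions exist. Divide through by 3: 811111x ≡ 351336 (mod 2592115).
Now find 811111⁻¹ mod 2592115:
2592115 = 3*811111 + 158782
811111 = 5*158782 + 17201
158782 = 9*17201 + 3973
17201 = 4*3973 + 1309
3973 = 3*1309 + 46
1309 = 28*46 + 21
46 = 2*21 + 4
21 = 5*4 + 1
4 = 4*1 + 0
Back-substitute:
1 = 21 − 5·4
1 = −5·46 + 11·21
1 = 11·1309 − 313·46
1 = −313·3973 + 950·1309
1 = 950·17201 − 4113·3973
1 = −4113·158782 + 37967·17201
1 = 37967·811111 − 193948·158782
1 = −193948·2592115 + 619811·811111
So 811111⁻¹ ≡ 619811 (mod 2592115).
Then x ≡ 619811·351336 ≡ 928461 (mod 2592115); the smallest non-negative solution is x = 928461.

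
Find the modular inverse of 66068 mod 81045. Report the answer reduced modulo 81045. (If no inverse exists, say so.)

37457

gcd(81045, 66068) by repeated division:
81045 = 1*66068 + 14977
66068 = 4*14977 + 6160
14977 = 2*6160 + 2657
6160 = 2*2657 + 846
2657 = 3*846 + 119
846 = 7*119 + 13
119 = 9*13 + 2
13 = 6*2 + 1
2 = 2*1 + 0
gcd = 1, so the inverse exists. Back-substitute:
1 = 13 − 6·2
1 = −6·119 + 55·13
1 = 55·846 − 391·119
1 = −391·2657 + 1228·846
1 = 1228·6160 − 2847·2657
1 = −2847·14977 + 6922·6160
1 = 6922·66068 − 30535·14977
1 = −30535·81045 + 37457·66068
So 66068·37457 ≡ 1 (mod 81045).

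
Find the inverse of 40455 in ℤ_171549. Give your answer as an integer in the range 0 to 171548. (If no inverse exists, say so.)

no inverse exists

Euclidean algorithm on 171549, 40455:
171549 = 4*40455 + 9729
40455 = 4*9729 + 1539
9729 = 6*1539 + 495
1539 = 3*495 + 54
495 = 9*54 + 9
54 = 6*9 + 0
gcd(40455, 171549) = 9 ≠ 1, so 40455 has no multiplicative inverse modulo 171549.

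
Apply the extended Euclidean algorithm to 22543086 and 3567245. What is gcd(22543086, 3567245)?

1

Repeated division:
22543086 = 6*3567245 + 1139616
3567245 = 3*1139616 + 148397
1139616 = 7*148397 + 100837
148397 = 1*100837 + 47560
100837 = 2*47560 + 5717
47560 = 8*5717 + 1824
5717 = 3*1824 + 245
1824 = 7*245 + 109
245 = 2*109 + 27
109 = 4*27 + 1
27 = 27*1 + 0
gcd(22543086, 3567245) = 1.
Express as a combination:
1 = 109 − 4·27
1 = −4·245 + 9·109
1 = 9·1824 − 67·245
1 = −67·5717 + 210·1824
1 = 210·47560 − 1747·5717
1 = −1747·100837 + 3704·47560
1 = 3704·148397 − 5451·100837
1 = −5451·1139616 + 41861·148397
1 = 41861·3567245 − 131034·1139616
1 = −131034·22543086 + 828065·3567245
So 1 = (-131034)·22543086 + (828065)·3567245.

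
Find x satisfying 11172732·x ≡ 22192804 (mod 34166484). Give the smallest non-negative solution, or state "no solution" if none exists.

no solution

gcd(11172732, 34166484):
34166484 = 3·11172732 + 648288
11172732 = 17·648288 + 151836
648288 = 4·151836 + 40944
151836 = 3·40944 + 29004
40944 = 1·29004 + 11940
29004 = 2·11940 + 5124
11940 = 2·5124 + 1692
5124 = 3·1692 + 48
1692 = 35·48 + 12
48 = 4·12 + 0
gcd = 12, but 12 ∤ 22192804, so the congruence has no solution.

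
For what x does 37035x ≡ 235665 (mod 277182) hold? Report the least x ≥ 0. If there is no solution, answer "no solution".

24293

First find gcd(37035, 277182):
277182 = 7*37035 + 17937
37035 = 2*17937 + 1161
17937 = 15*1161 + 522
1161 = 2*522 + 117
522 = 4*117 + 54
117 = 2*54 + 9
54 = 6*9 + 0
gcd = 9 and 9 | 235665, so solutions exist. Divide through by 9: 4115x ≡ 26185 (mod 30798).
Now find 4115⁻¹ mod 30798:
30798 = 7·4115 + 1993
4115 = 2·1993 + 129
1993 = 15·129 + 58
129 = 2·58 + 13
58 = 4·13 + 6
13 = 2·6 + 1
6 = 6·1 + 0
Back-substitute:
1 = 13 − 2·6
1 = −2·58 + 9·13
1 = 9·129 − 20·58
1 = −20·1993 + 309·129
1 = 309·4115 − 638·1993
1 = −638·30798 + 4775·4115
So 4115⁻¹ ≡ 4775 (mod 30798).
Then x ≡ 4775·26185 ≡ 24293 (mod 30798); the smallest non-negative solution is x = 24293.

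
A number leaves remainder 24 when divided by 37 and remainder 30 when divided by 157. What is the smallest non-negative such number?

3798

Write x = 24 + 37·k. Then 37·k ≡ 30 − 24 ≡ 6 (mod 157).
Need 37⁻¹ mod 157. Extended Euclid on (157, 37):
157 = 4×37 + 9
37 = 4×9 + 1
9 = 9×1 + 0
Back-substitute:
1 = 37 − 4·9
1 = −4·157 + 17·37
37⁻¹ ≡ 17 (mod 157), so k ≡ 17·6 ≡ 102 (mod 157).
x = 24 + 37·102 = 3798.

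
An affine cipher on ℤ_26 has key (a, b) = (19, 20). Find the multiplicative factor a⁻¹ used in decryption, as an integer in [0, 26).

11

gcd(26, 19) by repeated division:
26 = 1×19 + 7
19 = 2×7 + 5
7 = 1×5 + 2
5 = 2×2 + 1
2 = 2×1 + 0
The gcd is 1. Working backward:
1 = 5 − 2·2
1 = −2·7 + 3·5
1 = 3·19 − 8·7
1 = −8·26 + 11·19
So 19·11 ≡ 1 (mod 26).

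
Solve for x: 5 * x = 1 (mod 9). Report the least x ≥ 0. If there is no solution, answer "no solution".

2

First find gcd(5, 9):
9 = 1*5 + 4
5 = 1*4 + 1
4 = 4*1 + 0
gcd = 1, so a unique solution mod 9 exists.
Back-substitute for the Bézout coefficients:
1 = 5 − 4
1 = −9 + 2·5
So 5·(2) ≡ 1 (mod 9), giving 5⁻¹ ≡ 2.
x ≡ 5⁻¹·1 ≡ 2·1 ≡ 2 (mod 9).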